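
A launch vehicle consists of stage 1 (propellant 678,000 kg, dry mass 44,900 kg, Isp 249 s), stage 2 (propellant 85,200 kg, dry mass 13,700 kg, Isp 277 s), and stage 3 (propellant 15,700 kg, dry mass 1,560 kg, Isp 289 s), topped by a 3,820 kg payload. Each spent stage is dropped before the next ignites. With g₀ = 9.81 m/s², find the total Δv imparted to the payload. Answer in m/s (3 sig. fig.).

Ignition mass of stage 1 = 678,000+44,900 + 85,200+13,700 + 15,700+1,560 + 3,820 = 842,880 kg.
Stage 1: m₀ = 842,880 kg, m_f = 842,880 − 678,000 = 164,880 kg; Δv = 249×9.81×ln(5.112) = 2442.7×1.6316 ≈ 3986 m/s.
Stage 2: m₀ = 119,980 kg, m_f = 119,980 − 85,200 = 34,780 kg; Δv = 277×9.81×ln(3.45) = 2717.4×1.2383 ≈ 3365 m/s.
Stage 3: m₀ = 21,080 kg, m_f = 21,080 − 15,700 = 5,380 kg; Δv = 289×9.81×ln(3.918) = 2835.1×1.3656 ≈ 3872 m/s.
Total Δv = 3986 + 3365 + 3872 = 11223 m/s.

Δv ≈ 11200 m/s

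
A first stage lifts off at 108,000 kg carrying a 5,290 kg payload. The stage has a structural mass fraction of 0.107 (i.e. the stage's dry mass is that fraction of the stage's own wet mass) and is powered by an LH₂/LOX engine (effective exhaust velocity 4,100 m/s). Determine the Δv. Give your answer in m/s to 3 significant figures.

Stage wet mass = m₀ − payload = 108,000 − 5,290 = 102,710 kg.
Stage dry mass = ε × stage wet mass = 0.107 × 102,710 = 10,990 kg.
Burnout mass m_f = stage dry + payload = 10,990 + 5,290 = 16,280 kg.
Δv = v_e · ln(108,000/16,280) = 4100.0 × ln(6.634) = 4100.0 × 1.8922 ≈ 7758 m/s.

Δv ≈ 7760 m/s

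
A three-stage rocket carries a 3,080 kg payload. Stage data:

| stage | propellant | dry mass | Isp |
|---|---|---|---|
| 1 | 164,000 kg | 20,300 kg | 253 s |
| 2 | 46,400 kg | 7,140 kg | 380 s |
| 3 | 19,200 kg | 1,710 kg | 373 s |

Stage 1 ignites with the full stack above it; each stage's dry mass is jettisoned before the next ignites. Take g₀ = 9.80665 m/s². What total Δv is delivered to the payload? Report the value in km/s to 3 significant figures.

Δv ≈ 11.7 km/s

Ignition mass of stage 1 = 164,000+20,300 + 46,400+7,140 + 19,200+1,710 + 3,080 = 261,830 kg.
Stage 1: m₀ = 261,830 kg, m_f = 261,830 − 164,000 = 97,830 kg; Δv = 253×9.80665×ln(2.676) = 2481.1×0.9845 ≈ 2443 m/s.
Stage 2: m₀ = 77,530 kg, m_f = 77,530 − 46,400 = 31,130 kg; Δv = 380×9.80665×ln(2.491) = 3726.5×0.9125 ≈ 3400 m/s.
Stage 3: m₀ = 23,990 kg, m_f = 23,990 − 19,200 = 4,790 kg; Δv = 373×9.80665×ln(5.008) = 3657.9×1.6111 ≈ 5893 m/s.
Total Δv = 2443 + 3400 + 5893 = 11736 m/s.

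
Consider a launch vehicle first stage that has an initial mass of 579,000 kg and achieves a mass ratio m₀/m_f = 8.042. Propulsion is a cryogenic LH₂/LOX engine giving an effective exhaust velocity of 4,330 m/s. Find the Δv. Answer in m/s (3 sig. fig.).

Δv ≈ 9030 m/s

Δv = v_e · ln(8.042) = 4330.0 × 2.0847 ≈ 9026.7 m/s.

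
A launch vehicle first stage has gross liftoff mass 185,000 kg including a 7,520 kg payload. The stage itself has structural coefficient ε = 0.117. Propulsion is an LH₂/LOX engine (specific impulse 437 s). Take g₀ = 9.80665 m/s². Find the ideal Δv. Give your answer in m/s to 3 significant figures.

Stage wet mass = m₀ − payload = 185,000 − 7,520 = 177,480 kg.
Stage dry mass = ε × stage wet mass = 0.117 × 177,480 = 20,765.2 kg.
Burnout mass m_f = stage dry + payload = 20,765.2 + 7,520 = 28,285.2 kg.
v_e = Isp · g₀ = 437 × 9.80665 = 4285.5 m/s.
Using Δv = v_e ln(m₀/m_f): Δv = v_e · ln(185,000/28,285.2) = 4285.5 × ln(6.541) = 4285.5 × 1.8780 ≈ 8048 m/s.

Δv ≈ 8050 m/s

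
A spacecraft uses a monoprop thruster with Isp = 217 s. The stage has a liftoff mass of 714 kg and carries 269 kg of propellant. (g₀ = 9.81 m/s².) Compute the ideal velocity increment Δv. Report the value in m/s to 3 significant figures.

v_e = Isp · g₀ = 217 × 9.81 = 2128.8 m/s.
m_f = m₀ − m_prop = 714 − 269 = 445 kg.
Δv = v_e · ln(m₀/m_f) = 2128.8 × ln(1.604) = 2128.8 × 0.4728 ≈ 1006.5 m/s.

Δv ≈ 1010 m/s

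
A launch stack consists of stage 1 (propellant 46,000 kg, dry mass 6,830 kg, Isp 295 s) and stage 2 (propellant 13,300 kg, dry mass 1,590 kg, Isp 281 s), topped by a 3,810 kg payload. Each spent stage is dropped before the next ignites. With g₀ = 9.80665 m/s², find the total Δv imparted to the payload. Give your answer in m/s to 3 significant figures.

Δv ≈ 6400 m/s

Ignition mass of stage 1 = 46,000+6,830 + 13,300+1,590 + 3,810 = 71,530 kg.
Stage 1: m₀ = 71,530 kg, m_f = 71,530 − 46,000 = 25,530 kg; Δv = 295×9.80665×ln(2.802) = 2893.0×1.0303 ≈ 2981 m/s.
Stage 2: m₀ = 18,700 kg, m_f = 18,700 − 13,300 = 5,400 kg; Δv = 281×9.80665×ln(3.463) = 2755.7×1.2421 ≈ 3423 m/s.
Total Δv = 2981 + 3423 = 6404 m/s.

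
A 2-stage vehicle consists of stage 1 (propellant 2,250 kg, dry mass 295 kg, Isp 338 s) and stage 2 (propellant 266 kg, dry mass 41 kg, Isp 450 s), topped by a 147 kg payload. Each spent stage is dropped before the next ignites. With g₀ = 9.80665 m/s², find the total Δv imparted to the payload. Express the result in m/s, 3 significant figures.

Δv ≈ 8490 m/s

Ignition mass of stage 1 = 2,250+295 + 266+41 + 147 = 2,999 kg.
Stage 1: m₀ = 2,999 kg, m_f = 2,999 − 2,250 = 749 kg; Δv = 338×9.80665×ln(4.004) = 3314.6×1.3873 ≈ 4598 m/s.
Stage 2: m₀ = 454 kg, m_f = 454 − 266 = 188 kg; Δv = 450×9.80665×ln(2.415) = 4413.0×0.8817 ≈ 3891 m/s.
Total Δv = 4598 + 3891 = 8489 m/s.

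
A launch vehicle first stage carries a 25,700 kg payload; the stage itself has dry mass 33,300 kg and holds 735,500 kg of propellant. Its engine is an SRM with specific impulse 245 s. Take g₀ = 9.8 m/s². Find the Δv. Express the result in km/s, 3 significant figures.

Δv ≈ 6.24 km/s

v_e = Isp · g₀ = 245 × 9.8 = 2401.0 m/s.
m₀ = payload + dry + propellant = 25,700 + 33,300 + 735,500 = 794,500 kg.
m_f = payload + dry = 25,700 + 33,300 = 59,000 kg.
Using Δv = v_e ln(m₀/m_f): Δv = v_e · ln(m₀/m_f) = 2401.0 × ln(13.47) = 2401.0 × 2.6002 ≈ 6243.0 m/s.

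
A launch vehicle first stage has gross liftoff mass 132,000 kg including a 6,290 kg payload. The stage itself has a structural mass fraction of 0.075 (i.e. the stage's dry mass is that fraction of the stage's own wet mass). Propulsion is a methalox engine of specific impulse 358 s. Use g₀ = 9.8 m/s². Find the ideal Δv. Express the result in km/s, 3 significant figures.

Δv ≈ 7.47 km/s

Stage wet mass = m₀ − payload = 132,000 − 6,290 = 125,710 kg.
Stage dry mass = ε × stage wet mass = 0.075 × 125,710 = 9,428.25 kg.
Burnout mass m_f = stage dry + payload = 9,428.25 + 6,290 = 15,718.25 kg.
v_e = Isp · g₀ = 358 × 9.8 = 3508.4 m/s.
By the Tsiolkovsky rocket equation, Δv = v_e · ln(132,000/15,718.25) = 3508.4 × ln(8.398) = 3508.4 × 2.1280 ≈ 7466 m/s.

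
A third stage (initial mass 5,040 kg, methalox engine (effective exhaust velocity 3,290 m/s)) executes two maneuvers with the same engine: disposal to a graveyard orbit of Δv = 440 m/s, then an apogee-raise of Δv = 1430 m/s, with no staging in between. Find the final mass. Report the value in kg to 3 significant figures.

After the first burn: m = 5040 × exp(−440/3290.0) = 5040 × 0.87482 = 4,409.09 kg.
After the second burn: m = 4,409.09 × exp(−1430/3290.0) = 4,409.09 × 0.64749 = 2,854.84 kg.

final mass ≈ 2850 kg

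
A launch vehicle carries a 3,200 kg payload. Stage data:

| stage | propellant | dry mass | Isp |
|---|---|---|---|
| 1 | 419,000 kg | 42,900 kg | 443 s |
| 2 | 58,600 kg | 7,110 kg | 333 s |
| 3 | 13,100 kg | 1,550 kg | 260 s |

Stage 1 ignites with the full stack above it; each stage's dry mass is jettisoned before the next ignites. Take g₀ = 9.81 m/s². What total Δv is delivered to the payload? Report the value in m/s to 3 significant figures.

Δv ≈ 13700 m/s

Ignition mass of stage 1 = 419,000+42,900 + 58,600+7,110 + 13,100+1,550 + 3,200 = 545,460 kg.
Stage 1: m₀ = 545,460 kg, m_f = 545,460 − 419,000 = 126,460 kg; Δv = 443×9.81×ln(4.313) = 4345.8×1.4617 ≈ 6352 m/s.
Stage 2: m₀ = 83,560 kg, m_f = 83,560 − 58,600 = 24,960 kg; Δv = 333×9.81×ln(3.348) = 3266.7×1.2083 ≈ 3947 m/s.
Stage 3: m₀ = 17,850 kg, m_f = 17,850 − 13,100 = 4,750 kg; Δv = 260×9.81×ln(3.758) = 2550.6×1.3239 ≈ 3377 m/s.
Total Δv = 6352 + 3947 + 3377 = 13676 m/s.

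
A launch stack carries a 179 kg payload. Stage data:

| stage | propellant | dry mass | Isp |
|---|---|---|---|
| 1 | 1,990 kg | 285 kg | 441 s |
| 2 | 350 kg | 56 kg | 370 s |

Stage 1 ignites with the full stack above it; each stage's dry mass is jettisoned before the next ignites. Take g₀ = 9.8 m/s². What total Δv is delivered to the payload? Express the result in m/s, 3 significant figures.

Δv ≈ 8450 m/s

Ignition mass of stage 1 = 1,990+285 + 350+56 + 179 = 2,860 kg.
Stage 1: m₀ = 2,860 kg, m_f = 2,860 − 1,990 = 870 kg; Δv = 441×9.8×ln(3.287) = 4321.8×1.1901 ≈ 5143 m/s.
Stage 2: m₀ = 585 kg, m_f = 585 − 350 = 235 kg; Δv = 370×9.8×ln(2.489) = 3626.0×0.9120 ≈ 3307 m/s.
Total Δv = 5143 + 3307 = 8450 m/s.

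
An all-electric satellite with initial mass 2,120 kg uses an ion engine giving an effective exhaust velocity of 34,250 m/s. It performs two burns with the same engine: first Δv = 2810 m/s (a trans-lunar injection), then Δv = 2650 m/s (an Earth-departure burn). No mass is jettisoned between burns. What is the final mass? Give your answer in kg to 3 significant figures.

After the first burn: m = 2120 × exp(−2810/34250.0) = 2120 × 0.92123 = 1,953.01 kg.
After the second burn: m = 1,953.01 × exp(−2650/34250.0) = 1,953.01 × 0.92555 = 1,807.61 kg.

final mass ≈ 1810 kg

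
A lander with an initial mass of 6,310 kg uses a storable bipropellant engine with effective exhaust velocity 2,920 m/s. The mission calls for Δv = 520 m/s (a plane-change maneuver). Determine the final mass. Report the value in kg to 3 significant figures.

final mass ≈ 5280 kg

Using Δv = v_e ln(m₀/m_f): m₀/m_f = exp(Δv / v_e) = exp(520 / 2920.0) = exp(0.1781) = 1.1949.
m_f = m₀ / 1.1949 = 6,310 / 1.1949 = 5,280.78 kg.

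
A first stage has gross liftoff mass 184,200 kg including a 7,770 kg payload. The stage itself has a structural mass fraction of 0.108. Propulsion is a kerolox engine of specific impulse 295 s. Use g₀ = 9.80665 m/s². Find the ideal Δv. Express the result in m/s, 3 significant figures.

Δv ≈ 5570 m/s

Stage wet mass = m₀ − payload = 184,200 − 7,770 = 176,430 kg.
Stage dry mass = ε × stage wet mass = 0.108 × 176,430 = 19,054.4 kg.
Burnout mass m_f = stage dry + payload = 19,054.4 + 7,770 = 26,824.4 kg.
v_e = Isp · g₀ = 295 × 9.80665 = 2893.0 m/s.
Using Δv = v_e ln(m₀/m_f): Δv = v_e · ln(184,200/26,824.4) = 2893.0 × ln(6.867) = 2893.0 × 1.9267 ≈ 5574 m/s.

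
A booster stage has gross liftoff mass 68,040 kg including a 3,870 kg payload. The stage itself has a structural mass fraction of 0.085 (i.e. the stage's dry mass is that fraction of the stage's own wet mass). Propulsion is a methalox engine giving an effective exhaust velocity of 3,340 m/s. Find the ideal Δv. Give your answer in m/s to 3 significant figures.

Stage wet mass = m₀ − payload = 68,040 − 3,870 = 64,170 kg.
Stage dry mass = ε × stage wet mass = 0.085 × 64,170 = 5,454.45 kg.
Burnout mass m_f = stage dry + payload = 5,454.45 + 3,870 = 9,324.45 kg.
Δv = v_e · ln(68,040/9,324.45) = 3340.0 × ln(7.297) = 3340.0 × 1.9875 ≈ 6638 m/s.

Δv ≈ 6640 m/s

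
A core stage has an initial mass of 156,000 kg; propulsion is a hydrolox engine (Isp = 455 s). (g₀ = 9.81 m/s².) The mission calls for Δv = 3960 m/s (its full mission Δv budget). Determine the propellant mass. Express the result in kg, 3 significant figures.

v_e = Isp · g₀ = 455 × 9.81 = 4463.6 m/s.
m₀/m_f = exp(Δv / v_e) = exp(3960 / 4463.6) = exp(0.8872) = 2.4283.
m_f = 156,000 / 2.4283 = 64,242.5 kg, so propellant = m₀ − m_f = 156,000 − 64,242.5 = 91,757.5 kg.

propellant mass ≈ 91800 kg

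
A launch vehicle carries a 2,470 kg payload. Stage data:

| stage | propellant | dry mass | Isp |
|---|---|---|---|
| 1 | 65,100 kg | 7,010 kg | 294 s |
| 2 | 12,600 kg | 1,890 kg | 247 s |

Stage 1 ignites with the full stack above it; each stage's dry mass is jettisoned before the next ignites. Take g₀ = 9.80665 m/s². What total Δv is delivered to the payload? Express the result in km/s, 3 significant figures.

Δv ≈ 7.07 km/s

Ignition mass of stage 1 = 65,100+7,010 + 12,600+1,890 + 2,470 = 89,070 kg.
Stage 1: m₀ = 89,070 kg, m_f = 89,070 − 65,100 = 23,970 kg; Δv = 294×9.80665×ln(3.716) = 2883.2×1.3126 ≈ 3784 m/s.
Stage 2: m₀ = 16,960 kg, m_f = 16,960 − 12,600 = 4,360 kg; Δv = 247×9.80665×ln(3.89) = 2422.2×1.3584 ≈ 3290 m/s.
Total Δv = 3784 + 3290 = 7074 m/s.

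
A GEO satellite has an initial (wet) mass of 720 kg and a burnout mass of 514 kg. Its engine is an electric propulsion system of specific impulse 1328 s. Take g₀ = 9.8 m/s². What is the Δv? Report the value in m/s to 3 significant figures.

v_e = Isp · g₀ = 1328 × 9.8 = 13014.4 m/s.
Rocket equation: Δv = v_e · ln(m₀/m_f) = 13014.4 × ln(1.401) = 13014.4 × 0.3370 ≈ 4386.2 m/s.

Δv ≈ 4390 m/s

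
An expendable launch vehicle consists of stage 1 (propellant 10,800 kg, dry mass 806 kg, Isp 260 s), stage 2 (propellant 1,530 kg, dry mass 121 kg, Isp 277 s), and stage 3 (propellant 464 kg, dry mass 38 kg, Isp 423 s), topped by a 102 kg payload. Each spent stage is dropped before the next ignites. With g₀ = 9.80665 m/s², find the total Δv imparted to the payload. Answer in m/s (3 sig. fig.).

Ignition mass of stage 1 = 10,800+806 + 1,530+121 + 464+38 + 102 = 13,861 kg.
Stage 1: m₀ = 13,861 kg, m_f = 13,861 − 10,800 = 3,061 kg; Δv = 260×9.80665×ln(4.528) = 2549.7×1.5103 ≈ 3851 m/s.
Stage 2: m₀ = 2,255 kg, m_f = 2,255 − 1,530 = 725 kg; Δv = 277×9.80665×ln(3.11) = 2716.4×1.1347 ≈ 3082 m/s.
Stage 3: m₀ = 604 kg, m_f = 604 − 464 = 140 kg; Δv = 423×9.80665×ln(4.314) = 4148.2×1.4619 ≈ 6064 m/s.
Total Δv = 3851 + 3082 + 6064 = 12997 m/s.

Δv ≈ 13000 m/s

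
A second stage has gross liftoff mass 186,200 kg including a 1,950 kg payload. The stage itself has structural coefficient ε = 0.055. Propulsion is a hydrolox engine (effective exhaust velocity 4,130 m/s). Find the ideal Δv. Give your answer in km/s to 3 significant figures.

Δv ≈ 11.3 km/s

Stage wet mass = m₀ − payload = 186,200 − 1,950 = 184,250 kg.
Stage dry mass = ε × stage wet mass = 0.055 × 184,250 = 10,133.8 kg.
Burnout mass m_f = stage dry + payload = 10,133.8 + 1,950 = 12,083.8 kg.
Rocket equation: Δv = v_e · ln(186,200/12,083.8) = 4130.0 × ln(15.41) = 4130.0 × 2.7350 ≈ 11295 m/s.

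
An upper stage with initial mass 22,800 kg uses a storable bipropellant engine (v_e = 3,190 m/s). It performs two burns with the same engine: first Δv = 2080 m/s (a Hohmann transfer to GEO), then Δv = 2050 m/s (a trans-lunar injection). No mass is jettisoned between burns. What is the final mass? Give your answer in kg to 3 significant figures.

After the first burn: m = 22800 × exp(−2080/3190.0) = 22800 × 0.52098 = 11,878.3 kg.
After the second burn: m = 11,878.3 × exp(−2050/3190.0) = 11,878.3 × 0.52591 = 6,246.92 kg.

final mass ≈ 6250 kg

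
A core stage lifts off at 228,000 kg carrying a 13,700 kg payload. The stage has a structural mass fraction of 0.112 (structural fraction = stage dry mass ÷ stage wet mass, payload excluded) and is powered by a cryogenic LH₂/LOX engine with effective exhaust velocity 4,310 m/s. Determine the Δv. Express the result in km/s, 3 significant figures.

Stage wet mass = m₀ − payload = 228,000 − 13,700 = 214,300 kg.
Stage dry mass = ε × stage wet mass = 0.112 × 214,300 = 24,001.6 kg.
Burnout mass m_f = stage dry + payload = 24,001.6 + 13,700 = 37,701.6 kg.
Δv = v_e · ln(228,000/37,701.6) = 4310.0 × ln(6.047) = 4310.0 × 1.7996 ≈ 7756 m/s.

Δv ≈ 7.76 km/s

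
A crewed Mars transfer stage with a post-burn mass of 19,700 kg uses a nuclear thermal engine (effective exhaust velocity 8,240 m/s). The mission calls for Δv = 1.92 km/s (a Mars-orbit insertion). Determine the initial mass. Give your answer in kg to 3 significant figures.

initial mass ≈ 24900 kg

By the Tsiolkovsky rocket equation, m₀/m_f = exp(Δv / v_e) = exp(1920 / 8240.0) = exp(0.2330) = 1.2624.
m₀ = m_f × 1.2624 = 19,700 × 1.2624 = 24,869.3 kg.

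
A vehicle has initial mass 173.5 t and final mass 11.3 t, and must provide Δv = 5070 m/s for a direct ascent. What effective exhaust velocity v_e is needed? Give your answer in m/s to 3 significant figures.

ln(m₀/m_f) = ln(173500/11300) = ln(15.35) = 2.7314.
v_e = Δv / ln(m₀/m_f) = 5070 / 2.7314 = 1856.2 m/s.

v_e ≈ 1860 m/s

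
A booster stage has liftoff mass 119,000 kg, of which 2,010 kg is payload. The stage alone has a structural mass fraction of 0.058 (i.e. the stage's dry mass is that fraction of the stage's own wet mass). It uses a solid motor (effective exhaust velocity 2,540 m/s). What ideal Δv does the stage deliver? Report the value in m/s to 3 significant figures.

Δv ≈ 6620 m/s

Stage wet mass = m₀ − payload = 119,000 − 2,010 = 116,990 kg.
Stage dry mass = ε × stage wet mass = 0.058 × 116,990 = 6,785.42 kg.
Burnout mass m_f = stage dry + payload = 6,785.42 + 2,010 = 8,795.42 kg.
Δv = v_e · ln(119,000/8,795.42) = 2540.0 × ln(13.53) = 2540.0 × 2.6049 ≈ 6616 m/s.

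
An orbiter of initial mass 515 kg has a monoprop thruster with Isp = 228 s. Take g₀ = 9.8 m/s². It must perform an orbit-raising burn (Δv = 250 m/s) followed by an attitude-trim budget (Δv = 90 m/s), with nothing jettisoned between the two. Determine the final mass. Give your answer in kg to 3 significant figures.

final mass ≈ 442 kg

v_e = Isp · g₀ = 228 × 9.8 = 2234.4 m/s.
After the first burn: m = 515 × exp(−250/2234.4) = 515 × 0.89415 = 460.487 kg.
After the second burn: m = 460.487 × exp(−90/2234.4) = 460.487 × 0.96052 = 442.307 kg.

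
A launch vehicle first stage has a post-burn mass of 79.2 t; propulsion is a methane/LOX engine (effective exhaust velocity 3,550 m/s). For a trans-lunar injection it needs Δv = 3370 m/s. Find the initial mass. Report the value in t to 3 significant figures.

initial mass ≈ 205 t

Using Δv = v_e ln(m₀/m_f): m₀/m_f = exp(Δv / v_e) = exp(3370 / 3550.0) = exp(0.9493) = 2.5839.
m₀ = m_f × 2.5839 = 79.2 × 2.5839 = 204.645 t.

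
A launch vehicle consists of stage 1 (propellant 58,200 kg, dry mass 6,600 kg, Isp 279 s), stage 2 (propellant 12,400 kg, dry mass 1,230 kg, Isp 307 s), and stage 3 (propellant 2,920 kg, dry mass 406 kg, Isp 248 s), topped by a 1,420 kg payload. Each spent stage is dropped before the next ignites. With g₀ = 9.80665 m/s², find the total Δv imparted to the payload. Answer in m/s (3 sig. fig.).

Ignition mass of stage 1 = 58,200+6,600 + 12,400+1,230 + 2,920+406 + 1,420 = 83,176 kg.
Stage 1: m₀ = 83,176 kg, m_f = 83,176 − 58,200 = 24,976 kg; Δv = 279×9.80665×ln(3.33) = 2736.1×1.2030 ≈ 3292 m/s.
Stage 2: m₀ = 18,376 kg, m_f = 18,376 − 12,400 = 5,976 kg; Δv = 307×9.80665×ln(3.075) = 3010.6×1.1233 ≈ 3382 m/s.
Stage 3: m₀ = 4,746 kg, m_f = 4,746 − 2,920 = 1,826 kg; Δv = 248×9.80665×ln(2.599) = 2432.0×0.9552 ≈ 2323 m/s.
Total Δv = 3292 + 3382 + 2323 = 8997 m/s.

Δv ≈ 9000 m/s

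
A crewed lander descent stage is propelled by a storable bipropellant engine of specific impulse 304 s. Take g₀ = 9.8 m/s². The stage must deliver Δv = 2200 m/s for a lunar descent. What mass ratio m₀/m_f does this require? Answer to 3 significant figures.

mass ratio ≈ 2.09

v_e = Isp · g₀ = 304 × 9.8 = 2979.2 m/s.
m₀/m_f = exp(Δv / v_e) = exp(2200 / 2979.2) = exp(0.7385) = 2.0927.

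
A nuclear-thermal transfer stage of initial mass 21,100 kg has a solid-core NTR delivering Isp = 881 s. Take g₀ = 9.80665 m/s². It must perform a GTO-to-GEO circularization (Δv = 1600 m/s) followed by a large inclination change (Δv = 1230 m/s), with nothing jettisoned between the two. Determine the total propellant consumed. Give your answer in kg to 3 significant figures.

v_e = Isp · g₀ = 881 × 9.80665 = 8639.7 m/s.
After the first burn: m = 21100 × exp(−1600/8639.7) = 21100 × 0.83094 = 17,532.8 kg.
After the second burn: m = 17,532.8 × exp(−1230/8639.7) = 17,532.8 × 0.86730 = 15,206.2 kg.
Total propellant = m₀ − m_final = 21100 − 15,206.2 = 5,893.8 kg.

total propellant consumed ≈ 5890 kg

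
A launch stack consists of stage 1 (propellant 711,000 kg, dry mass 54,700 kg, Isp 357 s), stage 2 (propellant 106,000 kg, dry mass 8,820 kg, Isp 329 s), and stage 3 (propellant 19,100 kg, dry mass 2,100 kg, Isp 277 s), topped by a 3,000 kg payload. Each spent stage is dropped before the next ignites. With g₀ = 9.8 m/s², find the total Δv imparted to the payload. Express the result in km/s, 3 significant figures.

Ignition mass of stage 1 = 711,000+54,700 + 106,000+8,820 + 19,100+2,100 + 3,000 = 904,720 kg.
Stage 1: m₀ = 904,720 kg, m_f = 904,720 − 711,000 = 193,720 kg; Δv = 357×9.8×ln(4.67) = 3498.6×1.5412 ≈ 5392 m/s.
Stage 2: m₀ = 139,020 kg, m_f = 139,020 − 106,000 = 33,020 kg; Δv = 329×9.8×ln(4.21) = 3224.2×1.4375 ≈ 4635 m/s.
Stage 3: m₀ = 24,200 kg, m_f = 24,200 − 19,100 = 5,100 kg; Δv = 277×9.8×ln(4.745) = 2714.6×1.5571 ≈ 4227 m/s.
Total Δv = 5392 + 4635 + 4227 = 14254 m/s.

Δv ≈ 14.3 km/s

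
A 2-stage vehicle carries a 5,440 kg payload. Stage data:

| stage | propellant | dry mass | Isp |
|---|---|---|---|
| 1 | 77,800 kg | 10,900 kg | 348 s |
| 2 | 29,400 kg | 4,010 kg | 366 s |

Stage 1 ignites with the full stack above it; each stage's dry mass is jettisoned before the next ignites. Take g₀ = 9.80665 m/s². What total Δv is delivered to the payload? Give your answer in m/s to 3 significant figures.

Δv ≈ 8290 m/s

Ignition mass of stage 1 = 77,800+10,900 + 29,400+4,010 + 5,440 = 127,550 kg.
Stage 1: m₀ = 127,550 kg, m_f = 127,550 − 77,800 = 49,750 kg; Δv = 348×9.80665×ln(2.564) = 3412.7×0.9415 ≈ 3213 m/s.
Stage 2: m₀ = 38,850 kg, m_f = 38,850 − 29,400 = 9,450 kg; Δv = 366×9.80665×ln(4.111) = 3589.2×1.4137 ≈ 5074 m/s.
Total Δv = 3213 + 5074 = 8287 m/s.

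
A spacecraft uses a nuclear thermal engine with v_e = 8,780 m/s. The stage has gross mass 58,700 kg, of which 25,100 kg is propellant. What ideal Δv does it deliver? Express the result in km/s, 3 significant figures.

m_f = m₀ − m_prop = 58,700 − 25,100 = 33,600 kg.
By the Tsiolkovsky rocket equation, Δv = v_e · ln(m₀/m_f) = 8780.0 × ln(1.747) = 8780.0 × 0.5579 ≈ 4898.5 m/s.

Δv ≈ 4.90 km/s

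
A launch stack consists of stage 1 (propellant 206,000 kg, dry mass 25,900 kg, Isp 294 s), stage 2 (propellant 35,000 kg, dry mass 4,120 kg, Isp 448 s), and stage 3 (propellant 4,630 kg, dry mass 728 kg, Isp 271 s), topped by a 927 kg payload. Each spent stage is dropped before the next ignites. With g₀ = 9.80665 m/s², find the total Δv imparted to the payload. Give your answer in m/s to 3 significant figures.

Ignition mass of stage 1 = 206,000+25,900 + 35,000+4,120 + 4,630+728 + 927 = 277,305 kg.
Stage 1: m₀ = 277,305 kg, m_f = 277,305 − 206,000 = 71,305 kg; Δv = 294×9.80665×ln(3.889) = 2883.2×1.3582 ≈ 3916 m/s.
Stage 2: m₀ = 45,405 kg, m_f = 45,405 − 35,000 = 10,405 kg; Δv = 448×9.80665×ln(4.364) = 4393.4×1.4733 ≈ 6473 m/s.
Stage 3: m₀ = 6,285 kg, m_f = 6,285 − 4,630 = 1,655 kg; Δv = 271×9.80665×ln(3.798) = 2657.6×1.3344 ≈ 3546 m/s.
Total Δv = 3916 + 6473 + 3546 = 13935 m/s.

Δv ≈ 13900 m/s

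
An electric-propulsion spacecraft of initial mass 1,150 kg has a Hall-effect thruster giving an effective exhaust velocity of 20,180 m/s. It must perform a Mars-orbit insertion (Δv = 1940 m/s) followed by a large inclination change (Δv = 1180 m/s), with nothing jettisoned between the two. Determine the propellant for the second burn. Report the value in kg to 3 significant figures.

After the first burn: m = 1150 × exp(−1940/20180.0) = 1150 × 0.90834 = 1,044.59 kg.
After the second burn: m = 1,044.59 × exp(−1180/20180.0) = 1,044.59 × 0.94320 = 985.257 kg.
Second-burn propellant = 1,044.59 − 985.257 = 59.333 kg.

propellant for the second burn ≈ 59.3 kg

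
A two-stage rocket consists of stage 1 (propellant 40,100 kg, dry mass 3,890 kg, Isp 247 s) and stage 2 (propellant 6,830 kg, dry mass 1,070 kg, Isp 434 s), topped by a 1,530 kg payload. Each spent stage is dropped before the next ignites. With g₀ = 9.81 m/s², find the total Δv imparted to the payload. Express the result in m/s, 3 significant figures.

Δv ≈ 8850 m/s

Ignition mass of stage 1 = 40,100+3,890 + 6,830+1,070 + 1,530 = 53,420 kg.
Stage 1: m₀ = 53,420 kg, m_f = 53,420 − 40,100 = 13,320 kg; Δv = 247×9.81×ln(4.011) = 2423.1×1.3889 ≈ 3365 m/s.
Stage 2: m₀ = 9,430 kg, m_f = 9,430 − 6,830 = 2,600 kg; Δv = 434×9.81×ln(3.627) = 4257.5×1.2884 ≈ 5485 m/s.
Total Δv = 3365 + 5485 = 8850 m/s.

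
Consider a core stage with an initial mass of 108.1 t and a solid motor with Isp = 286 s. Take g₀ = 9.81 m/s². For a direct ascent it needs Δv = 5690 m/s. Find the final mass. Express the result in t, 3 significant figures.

final mass ≈ 14.2 t

v_e = Isp · g₀ = 286 × 9.81 = 2805.7 m/s.
Using Δv = v_e ln(m₀/m_f): m₀/m_f = exp(Δv / v_e) = exp(5690 / 2805.7) = exp(2.0280) = 7.5992.
m_f = m₀ / 7.5992 = 108.1 / 7.5992 = 14.2252 t.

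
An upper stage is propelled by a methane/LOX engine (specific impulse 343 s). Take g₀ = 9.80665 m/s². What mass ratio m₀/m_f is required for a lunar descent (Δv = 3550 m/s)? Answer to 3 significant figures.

mass ratio ≈ 2.87

v_e = Isp · g₀ = 343 × 9.80665 = 3363.7 m/s.
m₀/m_f = exp(Δv / v_e) = exp(3550 / 3363.7) = exp(1.0554) = 2.8731.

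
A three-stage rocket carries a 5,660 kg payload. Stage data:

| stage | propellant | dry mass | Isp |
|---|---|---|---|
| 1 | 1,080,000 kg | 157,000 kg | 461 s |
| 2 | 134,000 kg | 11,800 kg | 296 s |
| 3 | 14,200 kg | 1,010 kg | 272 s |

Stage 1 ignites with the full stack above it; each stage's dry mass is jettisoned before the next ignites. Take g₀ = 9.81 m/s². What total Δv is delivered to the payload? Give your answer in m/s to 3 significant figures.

Δv ≈ 14400 m/s

Ignition mass of stage 1 = 1,080,000+157,000 + 134,000+11,800 + 14,200+1,010 + 5,660 = 1,403,670 kg.
Stage 1: m₀ = 1,403,670 kg, m_f = 1,403,670 − 1,080,000 = 323,670 kg; Δv = 461×9.81×ln(4.337) = 4522.4×1.4671 ≈ 6635 m/s.
Stage 2: m₀ = 166,670 kg, m_f = 166,670 − 134,000 = 32,670 kg; Δv = 296×9.81×ln(5.102) = 2903.8×1.6296 ≈ 4732 m/s.
Stage 3: m₀ = 20,870 kg, m_f = 20,870 − 14,200 = 6,670 kg; Δv = 272×9.81×ln(3.129) = 2668.3×1.1407 ≈ 3044 m/s.
Total Δv = 6635 + 4732 + 3044 = 14411 m/s.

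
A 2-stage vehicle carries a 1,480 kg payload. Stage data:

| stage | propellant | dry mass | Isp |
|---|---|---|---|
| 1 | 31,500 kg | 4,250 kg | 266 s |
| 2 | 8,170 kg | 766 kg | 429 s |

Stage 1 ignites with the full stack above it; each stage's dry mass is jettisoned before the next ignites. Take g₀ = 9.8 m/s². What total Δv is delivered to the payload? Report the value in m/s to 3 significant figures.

Ignition mass of stage 1 = 31,500+4,250 + 8,170+766 + 1,480 = 46,166 kg.
Stage 1: m₀ = 46,166 kg, m_f = 46,166 − 31,500 = 14,666 kg; Δv = 266×9.8×ln(3.148) = 2606.8×1.1467 ≈ 2989 m/s.
Stage 2: m₀ = 10,416 kg, m_f = 10,416 − 8,170 = 2,246 kg; Δv = 429×9.8×ln(4.638) = 4204.2×1.5342 ≈ 6450 m/s.
Total Δv = 2989 + 6450 = 9439 m/s.

Δv ≈ 9440 m/s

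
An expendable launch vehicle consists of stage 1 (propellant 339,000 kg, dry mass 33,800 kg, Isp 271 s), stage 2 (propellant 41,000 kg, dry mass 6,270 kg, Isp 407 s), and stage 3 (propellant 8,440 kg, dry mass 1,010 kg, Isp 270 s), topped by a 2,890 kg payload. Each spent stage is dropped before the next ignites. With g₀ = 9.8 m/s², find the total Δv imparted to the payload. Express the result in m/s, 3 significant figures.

Δv ≈ 11800 m/s

Ignition mass of stage 1 = 339,000+33,800 + 41,000+6,270 + 8,440+1,010 + 2,890 = 432,410 kg.
Stage 1: m₀ = 432,410 kg, m_f = 432,410 − 339,000 = 93,410 kg; Δv = 271×9.8×ln(4.629) = 2655.8×1.5324 ≈ 4070 m/s.
Stage 2: m₀ = 59,610 kg, m_f = 59,610 − 41,000 = 18,610 kg; Δv = 407×9.8×ln(3.203) = 3988.6×1.1641 ≈ 4643 m/s.
Stage 3: m₀ = 12,340 kg, m_f = 12,340 − 8,440 = 3,900 kg; Δv = 270×9.8×ln(3.164) = 2646.0×1.1519 ≈ 3048 m/s.
Total Δv = 4070 + 4643 + 3048 = 11761 m/s.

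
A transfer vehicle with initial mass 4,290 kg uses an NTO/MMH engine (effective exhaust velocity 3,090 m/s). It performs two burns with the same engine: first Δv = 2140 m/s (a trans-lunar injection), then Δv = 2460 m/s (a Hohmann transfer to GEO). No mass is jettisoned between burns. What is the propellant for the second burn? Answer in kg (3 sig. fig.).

propellant for the second burn ≈ 1180 kg

After the first burn: m = 4290 × exp(−2140/3090.0) = 4290 × 0.50030 = 2,146.29 kg.
After the second burn: m = 2,146.29 × exp(−2460/3090.0) = 2,146.29 × 0.45108 = 968.148 kg.
Second-burn propellant = 2,146.29 − 968.148 = 1,178.142 kg.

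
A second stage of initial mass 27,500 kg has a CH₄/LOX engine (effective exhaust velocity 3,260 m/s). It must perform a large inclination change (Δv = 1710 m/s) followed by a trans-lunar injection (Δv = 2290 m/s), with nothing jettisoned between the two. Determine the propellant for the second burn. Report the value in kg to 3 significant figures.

After the first burn: m = 27500 × exp(−1710/3260.0) = 27500 × 0.59183 = 16,275.3 kg.
After the second burn: m = 16,275.3 × exp(−2290/3260.0) = 16,275.3 × 0.49537 = 8,062.3 kg.
Second-burn propellant = 16,275.3 − 8,062.3 = 8,213 kg.

propellant for the second burn ≈ 8210 kg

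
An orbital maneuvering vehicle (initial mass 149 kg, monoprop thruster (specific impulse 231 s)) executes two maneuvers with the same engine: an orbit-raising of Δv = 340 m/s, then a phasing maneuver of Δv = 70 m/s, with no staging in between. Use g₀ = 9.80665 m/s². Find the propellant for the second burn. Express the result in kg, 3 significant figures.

v_e = Isp · g₀ = 231 × 9.80665 = 2265.3 m/s.
After the first burn: m = 149 × exp(−340/2265.3) = 149 × 0.86063 = 128.234 kg.
After the second burn: m = 128.234 × exp(−70/2265.3) = 128.234 × 0.96957 = 124.332 kg.
Second-burn propellant = 128.234 − 124.332 = 3.902 kg.

propellant for the second burn ≈ 3.90 kg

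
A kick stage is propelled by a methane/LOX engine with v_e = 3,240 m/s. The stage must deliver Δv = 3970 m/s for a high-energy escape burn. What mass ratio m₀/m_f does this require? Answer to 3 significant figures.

mass ratio ≈ 3.41

By the Tsiolkovsky rocket equation, m₀/m_f = exp(Δv / v_e) = exp(3970 / 3240.0) = exp(1.2253) = 3.4052.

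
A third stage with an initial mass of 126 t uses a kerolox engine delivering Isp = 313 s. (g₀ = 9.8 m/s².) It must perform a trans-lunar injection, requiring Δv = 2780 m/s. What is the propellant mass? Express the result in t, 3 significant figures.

v_e = Isp · g₀ = 313 × 9.8 = 3067.4 m/s.
From the ideal rocket equation, m₀/m_f = exp(Δv / v_e) = exp(2780 / 3067.4) = exp(0.9063) = 2.4752.
m_f = 126 / 2.4752 = 50.905 t, so propellant = m₀ − m_f = 126 − 50.905 = 75.095 t.

propellant mass ≈ 75.1 t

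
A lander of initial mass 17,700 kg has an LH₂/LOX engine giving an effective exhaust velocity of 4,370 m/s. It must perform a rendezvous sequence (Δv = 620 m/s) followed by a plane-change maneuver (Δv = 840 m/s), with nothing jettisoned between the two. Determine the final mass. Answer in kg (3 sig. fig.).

After the first burn: m = 17700 × exp(−620/4370.0) = 17700 × 0.86773 = 15,358.8 kg.
After the second burn: m = 15,358.8 × exp(−840/4370.0) = 15,358.8 × 0.82513 = 12,673 kg.

final mass ≈ 12700 kg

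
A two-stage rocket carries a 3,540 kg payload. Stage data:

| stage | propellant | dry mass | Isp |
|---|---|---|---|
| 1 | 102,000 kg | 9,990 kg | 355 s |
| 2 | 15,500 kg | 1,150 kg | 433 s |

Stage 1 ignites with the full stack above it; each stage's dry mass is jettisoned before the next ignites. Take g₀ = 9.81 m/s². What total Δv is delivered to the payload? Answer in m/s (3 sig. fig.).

Δv ≈ 11300 m/s

Ignition mass of stage 1 = 102,000+9,990 + 15,500+1,150 + 3,540 = 132,180 kg.
Stage 1: m₀ = 132,180 kg, m_f = 132,180 − 102,000 = 30,180 kg; Δv = 355×9.81×ln(4.38) = 3482.6×1.4770 ≈ 5144 m/s.
Stage 2: m₀ = 20,190 kg, m_f = 20,190 − 15,500 = 4,690 kg; Δv = 433×9.81×ln(4.305) = 4247.7×1.4598 ≈ 6201 m/s.
Total Δv = 5144 + 6201 = 11345 m/s.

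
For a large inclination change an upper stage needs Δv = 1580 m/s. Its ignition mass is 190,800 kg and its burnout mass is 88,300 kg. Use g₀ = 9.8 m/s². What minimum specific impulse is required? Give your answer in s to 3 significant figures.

ln(m₀/m_f) = ln(190800/88300) = ln(2.161) = 0.7705.
v_e = Δv / ln(m₀/m_f) = 1580 / 0.7705 = 2050.7 m/s.
Isp = v_e / g₀ = 2050.7 / 9.8 = 209.3 s.

Isp ≈ 209 s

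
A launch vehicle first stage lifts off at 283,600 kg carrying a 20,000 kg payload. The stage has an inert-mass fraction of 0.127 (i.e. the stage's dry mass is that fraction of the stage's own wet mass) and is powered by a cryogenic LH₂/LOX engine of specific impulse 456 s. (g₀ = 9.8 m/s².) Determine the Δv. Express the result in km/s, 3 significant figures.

Stage wet mass = m₀ − payload = 283,600 − 20,000 = 263,600 kg.
Stage dry mass = ε × stage wet mass = 0.127 × 263,600 = 33,477.2 kg.
Burnout mass m_f = stage dry + payload = 33,477.2 + 20,000 = 53,477.2 kg.
v_e = Isp · g₀ = 456 × 9.8 = 4468.8 m/s.
Δv = v_e · ln(283,600/53,477.2) = 4468.8 × ln(5.303) = 4468.8 × 1.6683 ≈ 7455 m/s.

Δv ≈ 7.46 km/s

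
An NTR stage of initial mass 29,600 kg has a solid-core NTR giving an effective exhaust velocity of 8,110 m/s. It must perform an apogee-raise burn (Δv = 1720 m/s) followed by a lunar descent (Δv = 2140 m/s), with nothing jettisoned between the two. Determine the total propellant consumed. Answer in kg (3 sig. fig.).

total propellant consumed ≈ 11200 kg

After the first burn: m = 29600 × exp(−1720/8110.0) = 29600 × 0.80890 = 23,943.4 kg.
After the second burn: m = 23,943.4 × exp(−2140/8110.0) = 23,943.4 × 0.76807 = 18,390.2 kg.
Total propellant = m₀ − m_final = 29600 − 18,390.2 = 11,209.8 kg.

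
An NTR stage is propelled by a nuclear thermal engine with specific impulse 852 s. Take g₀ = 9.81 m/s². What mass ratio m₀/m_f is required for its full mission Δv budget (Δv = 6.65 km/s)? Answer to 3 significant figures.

mass ratio ≈ 2.22

v_e = Isp · g₀ = 852 × 9.81 = 8358.1 m/s.
m₀/m_f = exp(Δv / v_e) = exp(6650 / 8358.1) = exp(0.7956) = 2.2158.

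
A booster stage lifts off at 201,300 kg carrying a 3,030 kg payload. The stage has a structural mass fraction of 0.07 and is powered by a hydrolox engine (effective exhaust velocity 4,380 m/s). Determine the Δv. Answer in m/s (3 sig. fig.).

Stage wet mass = m₀ − payload = 201,300 − 3,030 = 198,270 kg.
Stage dry mass = ε × stage wet mass = 0.07 × 198,270 = 13,878.9 kg.
Burnout mass m_f = stage dry + payload = 13,878.9 + 3,030 = 16,908.9 kg.
Rocket equation: Δv = v_e · ln(201,300/16,908.9) = 4380.0 × ln(11.9) = 4380.0 × 2.4770 ≈ 10849 m/s.

Δv ≈ 10800 m/s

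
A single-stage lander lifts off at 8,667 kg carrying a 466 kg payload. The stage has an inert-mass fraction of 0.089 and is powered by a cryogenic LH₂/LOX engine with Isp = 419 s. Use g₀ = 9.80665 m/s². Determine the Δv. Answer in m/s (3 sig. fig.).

Stage wet mass = m₀ − payload = 8,667 − 466 = 8,201 kg.
Stage dry mass = ε × stage wet mass = 0.089 × 8,201 = 729.889 kg.
Burnout mass m_f = stage dry + payload = 729.889 + 466 = 1,195.889 kg.
v_e = Isp · g₀ = 419 × 9.80665 = 4109.0 m/s.
Using Δv = v_e ln(m₀/m_f): Δv = v_e · ln(8,667/1,195.889) = 4109.0 × ln(7.247) = 4109.0 × 1.9806 ≈ 8138 m/s.

Δv ≈ 8140 m/s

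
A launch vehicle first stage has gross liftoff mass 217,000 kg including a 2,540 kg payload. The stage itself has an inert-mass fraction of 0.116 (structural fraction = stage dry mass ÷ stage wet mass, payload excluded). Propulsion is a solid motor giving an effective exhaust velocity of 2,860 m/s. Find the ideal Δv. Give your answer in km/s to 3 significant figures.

Δv ≈ 5.92 km/s

Stage wet mass = m₀ − payload = 217,000 − 2,540 = 214,460 kg.
Stage dry mass = ε × stage wet mass = 0.116 × 214,460 = 24,877.4 kg.
Burnout mass m_f = stage dry + payload = 24,877.4 + 2,540 = 27,417.4 kg.
Using Δv = v_e ln(m₀/m_f): Δv = v_e · ln(217,000/27,417.4) = 2860.0 × ln(7.915) = 2860.0 × 2.0687 ≈ 5917 m/s.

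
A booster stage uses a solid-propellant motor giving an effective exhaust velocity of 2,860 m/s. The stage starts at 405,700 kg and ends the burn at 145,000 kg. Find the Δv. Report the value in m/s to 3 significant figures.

Rocket equation: Δv = v_e · ln(m₀/m_f) = 2860.0 × ln(2.798) = 2860.0 × 1.0289 ≈ 2942.6 m/s.

Δv ≈ 2940 m/s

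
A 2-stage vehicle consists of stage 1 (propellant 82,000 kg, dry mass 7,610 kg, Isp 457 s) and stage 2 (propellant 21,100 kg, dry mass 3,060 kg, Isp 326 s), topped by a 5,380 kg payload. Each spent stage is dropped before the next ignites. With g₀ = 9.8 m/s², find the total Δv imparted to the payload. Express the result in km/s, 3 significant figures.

Ignition mass of stage 1 = 82,000+7,610 + 21,100+3,060 + 5,380 = 119,150 kg.
Stage 1: m₀ = 119,150 kg, m_f = 119,150 − 82,000 = 37,150 kg; Δv = 457×9.8×ln(3.207) = 4478.6×1.1654 ≈ 5219 m/s.
Stage 2: m₀ = 29,540 kg, m_f = 29,540 − 21,100 = 8,440 kg; Δv = 326×9.8×ln(3.5) = 3194.8×1.2528 ≈ 4002 m/s.
Total Δv = 5219 + 4002 = 9221 m/s.

Δv ≈ 9.22 km/s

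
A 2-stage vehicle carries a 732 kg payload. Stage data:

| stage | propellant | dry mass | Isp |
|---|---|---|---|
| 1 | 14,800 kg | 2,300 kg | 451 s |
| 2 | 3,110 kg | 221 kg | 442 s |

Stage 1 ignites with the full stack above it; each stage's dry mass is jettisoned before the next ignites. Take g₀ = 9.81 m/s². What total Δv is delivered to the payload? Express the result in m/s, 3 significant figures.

Ignition mass of stage 1 = 14,800+2,300 + 3,110+221 + 732 = 21,163 kg.
Stage 1: m₀ = 21,163 kg, m_f = 21,163 − 14,800 = 6,363 kg; Δv = 451×9.81×ln(3.326) = 4424.3×1.2018 ≈ 5317 m/s.
Stage 2: m₀ = 4,063 kg, m_f = 4,063 − 3,110 = 953 kg; Δv = 442×9.81×ln(4.263) = 4336.0×1.4501 ≈ 6287 m/s.
Total Δv = 5317 + 6287 = 11604 m/s.

Δv ≈ 11600 m/s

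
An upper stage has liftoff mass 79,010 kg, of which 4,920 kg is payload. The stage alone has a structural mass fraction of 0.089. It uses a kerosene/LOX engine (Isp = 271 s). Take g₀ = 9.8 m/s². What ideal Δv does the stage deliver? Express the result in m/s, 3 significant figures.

Δv ≈ 5120 m/s

Stage wet mass = m₀ − payload = 79,010 − 4,920 = 74,090 kg.
Stage dry mass = ε × stage wet mass = 0.089 × 74,090 = 6,594.01 kg.
Burnout mass m_f = stage dry + payload = 6,594.01 + 4,920 = 11,514.01 kg.
v_e = Isp · g₀ = 271 × 9.8 = 2655.8 m/s.
Δv = v_e · ln(79,010/11,514.01) = 2655.8 × ln(6.862) = 2655.8 × 1.9260 ≈ 5115 m/s.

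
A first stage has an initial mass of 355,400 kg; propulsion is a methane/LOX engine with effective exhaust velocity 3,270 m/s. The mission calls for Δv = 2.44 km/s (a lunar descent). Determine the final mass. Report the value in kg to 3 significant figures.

final mass ≈ 169000 kg

m₀/m_f = exp(Δv / v_e) = exp(2440 / 3270.0) = exp(0.7462) = 2.1089.
m_f = m₀ / 2.1089 = 355,400 / 2.1089 = 168,524 kg.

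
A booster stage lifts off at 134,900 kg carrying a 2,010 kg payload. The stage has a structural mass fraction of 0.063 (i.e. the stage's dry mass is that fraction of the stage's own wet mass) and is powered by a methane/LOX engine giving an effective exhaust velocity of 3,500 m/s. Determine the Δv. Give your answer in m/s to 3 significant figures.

Stage wet mass = m₀ − payload = 134,900 − 2,010 = 132,890 kg.
Stage dry mass = ε × stage wet mass = 0.063 × 132,890 = 8,372.07 kg.
Burnout mass m_f = stage dry + payload = 8,372.07 + 2,010 = 10,382.07 kg.
By the Tsiolkovsky rocket equation, Δv = v_e · ln(134,900/10,382.07) = 3500.0 × ln(12.99) = 3500.0 × 2.5645 ≈ 8976 m/s.

Δv ≈ 8980 m/s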